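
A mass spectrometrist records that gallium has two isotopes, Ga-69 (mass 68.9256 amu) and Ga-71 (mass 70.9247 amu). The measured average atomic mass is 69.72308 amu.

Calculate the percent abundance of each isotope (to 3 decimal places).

Let x be the fractional abundance of Ga-69; then Ga-71 has abundance 1 − x.
68.9256·x + 70.9247·(1 − x) = 69.72308
(68.9256 − 70.9247)·x = 69.72308 − 70.9247
x = -1.20162 / -1.9991 = 0.60108 → 60.108% Ga-69, 39.892% Ga-71.

Ga-69: 60.108%, Ga-71: 39.892%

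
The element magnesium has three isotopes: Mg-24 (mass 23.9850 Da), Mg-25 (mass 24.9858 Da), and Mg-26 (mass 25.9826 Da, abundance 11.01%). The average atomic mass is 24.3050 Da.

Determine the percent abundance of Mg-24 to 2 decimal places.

78.99%

Let x and y be the fractions of Mg-24 and Mg-25. Then x + y = 1 − 0.1101 = 0.8899 and 23.9850x + 24.9858y = 24.3050 − 0.1101×25.9826 = 21.44431574.
Substituting: 23.9850x + 24.9858(0.8899 − x) = 21.44431574
(23.9850 − 24.9858)x = -0.79054768  ⇒  x = 0.78992, y = 0.09998
Mg-24: 78.99%, Mg-25: 10.00%.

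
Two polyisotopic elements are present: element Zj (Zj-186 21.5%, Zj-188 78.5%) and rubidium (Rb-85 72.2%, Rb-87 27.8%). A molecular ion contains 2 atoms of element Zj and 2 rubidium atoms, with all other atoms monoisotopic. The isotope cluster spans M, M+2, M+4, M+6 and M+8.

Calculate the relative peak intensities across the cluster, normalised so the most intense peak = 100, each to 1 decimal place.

Element Zj pattern (n=2): 0.046225 : 0.33755 : 0.616225
Rubidium pattern (n=2): 0.521284 : 0.401432 : 0.077284
Convolve the two distributions (both contribute in 2-u steps):
  M: 0.046225×0.521284 = 0.024096
  M+2: 0.046225×0.401432 + 0.33755×0.521284 = 0.194516
  M+4: 0.046225×0.077284 + 0.33755×0.401432 + 0.616225×0.521284 = 0.460304
  M+6: 0.33755×0.077284 + 0.616225×0.401432 = 0.273460
  M+8: 0.616225×0.077284 = 0.047624
Scale to base peak (0.460304) = 100: 5.2 : 42.3 : 100.0 : 59.4 : 10.3

5.2 : 42.3 : 100.0 : 59.4 : 10.3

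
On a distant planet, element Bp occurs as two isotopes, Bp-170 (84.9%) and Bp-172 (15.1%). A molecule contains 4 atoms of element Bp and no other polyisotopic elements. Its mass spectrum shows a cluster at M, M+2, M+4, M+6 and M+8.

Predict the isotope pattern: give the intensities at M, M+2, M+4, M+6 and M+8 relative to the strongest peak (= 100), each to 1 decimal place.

Each Bp atom is independently Bp-170 (p = 0.849) or Bp-172 (q = 0.151); the cluster is the binomial expansion (p + q)^4.
P(M) = 0.849^4 = 0.519554
P(M+2) = 4 × 0.849^3 × 0.151^1 = 0.369624
P(M+4) = 6 × 0.849^2 × 0.151^2 = 0.098610
P(M+6) = 4 × 0.849^1 × 0.151^3 = 0.011692
P(M+8) = 0.151^4 = 0.000520
The M peak is largest (0.519554); scaling to 100 gives 100.0 : 71.1 : 19.0 : 2.3 : 0.1.

100.0 : 71.1 : 19.0 : 2.3 : 0.1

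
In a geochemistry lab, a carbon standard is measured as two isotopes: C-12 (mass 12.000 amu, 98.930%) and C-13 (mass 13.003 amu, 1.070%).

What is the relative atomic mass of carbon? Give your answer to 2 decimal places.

12.01 amu

Weight each isotope mass by its fractional abundance: 0.98930 × 12.000 + 0.01070 × 13.003
= 11.8716 + 0.1391 = 12.0107 amu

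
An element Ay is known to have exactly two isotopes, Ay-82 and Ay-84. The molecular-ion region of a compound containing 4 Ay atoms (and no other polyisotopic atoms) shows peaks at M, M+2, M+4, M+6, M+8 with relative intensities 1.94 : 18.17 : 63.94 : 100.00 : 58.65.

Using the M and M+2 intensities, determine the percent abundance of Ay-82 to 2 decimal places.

If p is the fraction of Ay that is Ay-82, then I(M+2)/I(M) = [C(4,1)·p^3·(1−p)] / p^4 = 4·(1−p)/p = 18.17/1.94 = 9.3660
(1−p)/p = 9.3660/4 = 2.3415  ⇒  p = 1/(1 + 2.3415) = 0.2993
Ay-82: 29.93%, Ay-84: 70.07%.

29.93%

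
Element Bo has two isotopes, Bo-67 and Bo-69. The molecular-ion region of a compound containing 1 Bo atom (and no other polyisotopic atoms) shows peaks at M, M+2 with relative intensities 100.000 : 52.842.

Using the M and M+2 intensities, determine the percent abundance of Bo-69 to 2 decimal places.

Let p = fractional abundance of Bo-67. I(M+2)/I(M) = [C(1,1)·p^0·(1−p)] / p^1 = 1·(1−p)/p = 52.842/100.000 = 0.5284
(1−p)/p = 0.5284/1 = 0.5284  ⇒  p = 1/(1 + 0.5284) = 0.6543
Bo-67: 65.43%, Bo-69: 34.57%.

34.57%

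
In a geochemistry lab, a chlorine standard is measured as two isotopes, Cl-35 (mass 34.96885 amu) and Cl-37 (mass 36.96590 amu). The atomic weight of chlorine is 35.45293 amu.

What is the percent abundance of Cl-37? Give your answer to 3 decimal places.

24.240%

Let x be the fractional abundance of Cl-35; then Cl-37 has abundance 1 − x.
34.96885·x + 36.96590·(1 − x) = 35.45293
(34.96885 − 36.96590)·x = 35.45293 − 36.96590
x = -1.51297 / -1.99705 = 0.75760 → 75.760% Cl-35, 24.240% Cl-37.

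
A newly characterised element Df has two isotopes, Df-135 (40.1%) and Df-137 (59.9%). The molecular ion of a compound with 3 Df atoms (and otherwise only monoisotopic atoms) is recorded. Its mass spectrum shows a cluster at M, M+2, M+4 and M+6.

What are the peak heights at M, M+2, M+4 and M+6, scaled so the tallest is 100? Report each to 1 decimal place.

Expanding (0.401 + 0.599)^3:
P(M) = 0.401^3 = 0.064481
P(M+2) = 3 × 0.401^2 × 0.599^1 = 0.288959
P(M+4) = 3 × 0.401^1 × 0.599^2 = 0.431638
P(M+6) = 0.599^3 = 0.214922
The M+4 peak is largest (0.431638); scaling to 100 gives 14.9 : 66.9 : 100.0 : 49.8.

14.9 : 66.9 : 100.0 : 49.8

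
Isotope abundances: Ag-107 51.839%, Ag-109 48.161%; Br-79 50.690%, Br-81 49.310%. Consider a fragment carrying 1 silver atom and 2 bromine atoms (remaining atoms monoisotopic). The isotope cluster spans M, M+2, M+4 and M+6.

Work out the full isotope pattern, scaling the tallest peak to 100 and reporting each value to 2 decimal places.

34.79 : 100.00 : 95.80 : 30.58

Silver pattern (n=1): 0.51839 : 0.48161
Bromine pattern (n=2): 0.25694761 : 0.49990478 : 0.24314761
Convolve the two distributions (both contribute in 2-u steps):
  M: 0.51839×0.25694761 = 0.133199
  M+2: 0.51839×0.49990478 + 0.48161×0.25694761 = 0.382894
  M+4: 0.51839×0.24314761 + 0.48161×0.49990478 = 0.366804
  M+6: 0.48161×0.24314761 = 0.117102
Scale to base peak (0.382894) = 100: 34.79 : 100.00 : 95.80 : 30.58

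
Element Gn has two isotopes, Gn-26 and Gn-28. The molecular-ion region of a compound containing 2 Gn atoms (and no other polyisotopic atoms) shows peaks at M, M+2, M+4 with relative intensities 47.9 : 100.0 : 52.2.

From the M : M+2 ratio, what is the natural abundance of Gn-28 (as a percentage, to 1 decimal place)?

Write p for the Gn-26 fraction. I(M+2)/I(M) = [C(2,1)·p^1·(1−p)] / p^2 = 2·(1−p)/p = 100.0/47.9 = 2.0877
(1−p)/p = 2.0877/2 = 1.0438  ⇒  p = 1/(1 + 1.0438) = 0.4893
Gn-26: 48.9%, Gn-28: 51.1%.

51.1%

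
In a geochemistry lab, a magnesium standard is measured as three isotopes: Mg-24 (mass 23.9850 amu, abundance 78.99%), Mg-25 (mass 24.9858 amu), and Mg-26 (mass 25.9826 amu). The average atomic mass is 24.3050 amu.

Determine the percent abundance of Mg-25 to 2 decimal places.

The remaining 21.01% is split between Mg-25 (fraction x) and Mg-26 (fraction 0.2101 − x).
Substituting: 24.9858x + 25.9826(0.2101 − x) = 5.3592485
(24.9858 − 25.9826)x = -0.09969576  ⇒  x = 0.10002, y = 0.11008
Mg-25: 10.00%, Mg-26: 11.01%.

10.00%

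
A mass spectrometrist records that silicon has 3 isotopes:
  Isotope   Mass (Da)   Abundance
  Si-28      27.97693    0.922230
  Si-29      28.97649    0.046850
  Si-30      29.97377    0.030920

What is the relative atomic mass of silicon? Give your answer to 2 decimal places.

Ar = Σ fᵢ·mᵢ = 0.922230 × 27.97693 + 0.046850 × 28.97649 + 0.030920 × 29.97377
= 25.801164 + 1.357549 + 0.926789 = 28.085502 Da

28.09 Da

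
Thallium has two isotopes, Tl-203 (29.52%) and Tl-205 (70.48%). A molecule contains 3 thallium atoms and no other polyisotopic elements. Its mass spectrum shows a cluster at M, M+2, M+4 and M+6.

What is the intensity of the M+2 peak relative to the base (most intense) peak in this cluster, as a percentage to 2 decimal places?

Binomial terms of (0.2952 + 0.7048)^3: M 0.0257, M+2 0.1843, M+4 0.4399, M+6 0.3501 → M+4 is the base peak.
P(M+4) = C(3,2) × 0.2952^1 × 0.7048^2 = 3 × 0.2952 × 0.49674304 = 0.439916 (base)
P(M+2) = C(3,1) × 0.2952^2 × 0.7048^1 = 3 × 0.08714304 × 0.7048 = 0.184255
Relative intensity = 0.184255 / 0.439916 × 100 = 41.88

41.88%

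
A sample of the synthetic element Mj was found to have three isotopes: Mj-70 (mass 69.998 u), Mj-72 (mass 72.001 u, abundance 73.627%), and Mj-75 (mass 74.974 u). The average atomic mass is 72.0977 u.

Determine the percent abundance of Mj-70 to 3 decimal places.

13.814%

The remaining 26.373% is split between Mj-70 (fraction x) and Mj-75 (fraction 0.26373 − x).
Substituting: 69.998x + 74.974(0.26373 − x) = 19.08552373
(69.998 − 74.974)x = -0.68736929  ⇒  x = 0.13814, y = 0.12559
Mj-70: 13.814%, Mj-75: 12.559%.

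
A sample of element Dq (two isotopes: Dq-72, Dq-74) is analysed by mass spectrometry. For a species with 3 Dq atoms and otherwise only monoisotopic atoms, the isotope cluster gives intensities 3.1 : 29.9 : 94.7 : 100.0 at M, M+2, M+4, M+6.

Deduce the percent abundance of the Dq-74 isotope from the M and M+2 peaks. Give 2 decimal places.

76.28%

Write p for the Dq-72 fraction. I(M+2)/I(M) = [C(3,1)·p^2·(1−p)] / p^3 = 3·(1−p)/p = 29.9/3.1 = 9.6452
(1−p)/p = 9.6452/3 = 3.2151  ⇒  p = 1/(1 + 3.2151) = 0.2372
Dq-72: 23.72%, Dq-74: 76.28%.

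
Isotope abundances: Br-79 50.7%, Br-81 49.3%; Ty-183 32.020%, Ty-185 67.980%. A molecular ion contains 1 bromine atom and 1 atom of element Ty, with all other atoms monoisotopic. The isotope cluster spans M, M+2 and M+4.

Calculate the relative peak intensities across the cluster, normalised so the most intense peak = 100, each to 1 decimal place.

Bromine pattern (n=1): 0.5070 : 0.4930
Element Ty pattern (n=1): 0.3202 : 0.6798
Convolve the two distributions (both contribute in 2-u steps):
  M: 0.5070×0.3202 = 0.162341
  M+2: 0.5070×0.6798 + 0.4930×0.3202 = 0.502517
  M+4: 0.4930×0.6798 = 0.335141
Scale to base peak (0.502517) = 100: 32.3 : 100.0 : 66.7

32.3 : 100.0 : 66.7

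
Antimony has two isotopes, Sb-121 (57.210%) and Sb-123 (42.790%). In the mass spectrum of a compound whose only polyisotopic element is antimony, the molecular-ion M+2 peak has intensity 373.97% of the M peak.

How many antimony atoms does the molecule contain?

5

For n independent Sb atoms, I(M+2)/I(M) = n · (abundance Sb-123) / (abundance Sb-121) = n · 0.42790/0.57210.
n = 3.7397 × 0.57210/0.42790 = 5.00 ≈ 5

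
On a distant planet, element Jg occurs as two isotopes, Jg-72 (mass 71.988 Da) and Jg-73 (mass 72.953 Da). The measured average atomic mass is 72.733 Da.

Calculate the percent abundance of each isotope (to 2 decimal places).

Let x be the fractional abundance of Jg-72; then Jg-73 has abundance 1 − x.
71.988·x + 72.953·(1 − x) = 72.733
(71.988 − 72.953)·x = 72.733 − 72.953
x = -0.220 / -0.965 = 0.22798 → 22.80% Jg-72, 77.20% Jg-73.

Jg-72: 22.80%, Jg-73: 77.20%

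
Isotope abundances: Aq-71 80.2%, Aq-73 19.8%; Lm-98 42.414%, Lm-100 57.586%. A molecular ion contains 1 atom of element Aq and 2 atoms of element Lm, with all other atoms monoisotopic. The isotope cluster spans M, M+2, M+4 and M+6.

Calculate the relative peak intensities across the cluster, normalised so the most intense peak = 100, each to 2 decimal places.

33.76 : 100.00 : 84.86 : 15.36

Element Aq pattern (n=1): 0.8020 : 0.1980
Element Lm pattern (n=2): 0.17989474 : 0.48849052 : 0.33161474
Convolve the two distributions (both contribute in 2-u steps):
  M: 0.8020×0.17989474 = 0.144276
  M+2: 0.8020×0.48849052 + 0.1980×0.17989474 = 0.427389
  M+4: 0.8020×0.33161474 + 0.1980×0.48849052 = 0.362676
  M+6: 0.1980×0.33161474 = 0.065660
Scale to base peak (0.427389) = 100: 33.76 : 100.00 : 84.86 : 15.36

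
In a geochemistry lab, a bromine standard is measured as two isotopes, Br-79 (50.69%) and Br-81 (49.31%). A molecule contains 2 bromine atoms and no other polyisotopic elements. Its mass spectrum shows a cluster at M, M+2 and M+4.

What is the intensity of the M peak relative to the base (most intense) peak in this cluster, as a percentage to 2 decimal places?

51.40%

Term probabilities: M 0.2569, M+2 0.4999, M+4 0.2431. Base peak = M+2.
P(M+2) = C(2,1) × 0.5069^1 × 0.4931^1 = 2 × 0.5069 × 0.4931 = 0.499905 (base)
P(M) = C(2,0) × 0.5069^2 × 0.4931^0 = 1 × 0.25694761 × 1.0000 = 0.256948
Relative intensity = 0.256948 / 0.499905 × 100 = 51.40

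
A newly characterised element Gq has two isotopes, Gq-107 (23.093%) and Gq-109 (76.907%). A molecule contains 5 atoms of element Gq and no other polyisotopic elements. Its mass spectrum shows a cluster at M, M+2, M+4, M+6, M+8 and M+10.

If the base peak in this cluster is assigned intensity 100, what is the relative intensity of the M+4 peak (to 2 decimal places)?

(0.23093 + 0.76907)^5 gives M 0.0007, M+2 0.0109, M+4 0.0728, M+6 0.2426, M+8 0.4039, M+10 0.2690; the largest is M+8.
P(M+8) = C(5,4) × 0.23093^1 × 0.76907^4 = 5 × 0.23093 × 0.34983518 = 0.403937 (base)
P(M+4) = C(5,2) × 0.23093^3 × 0.76907^2 = 10 × 0.01231519 × 0.59146866 = 0.072840
Relative intensity = 0.072840 / 0.403937 × 100 = 18.03

18.03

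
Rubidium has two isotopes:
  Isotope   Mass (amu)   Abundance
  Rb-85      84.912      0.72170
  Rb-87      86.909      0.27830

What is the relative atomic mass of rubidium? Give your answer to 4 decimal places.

85.4678 amu

Ar = Σ fᵢ·mᵢ = 0.72170 × 84.912 + 0.27830 × 86.909
= 61.28099 + 24.18677 = 85.46776 amu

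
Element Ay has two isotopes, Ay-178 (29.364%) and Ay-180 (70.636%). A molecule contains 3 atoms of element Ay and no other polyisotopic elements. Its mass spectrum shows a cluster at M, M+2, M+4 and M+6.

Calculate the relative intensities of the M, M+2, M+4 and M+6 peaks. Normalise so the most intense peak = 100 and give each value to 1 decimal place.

5.8 : 41.6 : 100.0 : 80.2

Each Ay atom is independently Ay-178 (p = 0.29364) or Ay-180 (q = 0.70636); the cluster is the binomial expansion (p + q)^3.
P(M) = 0.29364^3 = 0.025319
P(M+2) = 3 × 0.29364^2 × 0.70636^1 = 0.182717
P(M+4) = 3 × 0.29364^1 × 0.70636^2 = 0.439530
P(M+6) = 0.70636^3 = 0.352434
The M+4 peak is largest (0.439530); scaling to 100 gives 5.8 : 41.6 : 100.0 : 80.2.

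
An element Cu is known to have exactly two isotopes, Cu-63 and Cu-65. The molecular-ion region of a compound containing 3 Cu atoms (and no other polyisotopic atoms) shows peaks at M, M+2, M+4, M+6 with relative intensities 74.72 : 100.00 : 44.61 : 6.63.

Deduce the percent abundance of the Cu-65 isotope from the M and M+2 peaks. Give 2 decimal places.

30.85%

Let p = fractional abundance of Cu-63. I(M+2)/I(M) = [C(3,1)·p^2·(1−p)] / p^3 = 3·(1−p)/p = 100.00/74.72 = 1.3383
(1−p)/p = 1.3383/3 = 0.4461  ⇒  p = 1/(1 + 0.4461) = 0.6915
Cu-63: 69.15%, Cu-65: 30.85%.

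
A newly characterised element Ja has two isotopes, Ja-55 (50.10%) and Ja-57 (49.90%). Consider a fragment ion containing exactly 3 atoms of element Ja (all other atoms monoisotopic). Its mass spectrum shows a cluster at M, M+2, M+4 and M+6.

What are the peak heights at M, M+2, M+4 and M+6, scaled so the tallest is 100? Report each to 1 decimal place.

33.5 : 100.0 : 99.6 : 33.1

Each Ja atom is independently Ja-55 (p = 0.5010) or Ja-57 (q = 0.4990); the cluster is the binomial expansion (p + q)^3.
P(M) = 0.5010^3 = 0.125752
P(M+2) = 3 × 0.5010^2 × 0.4990^1 = 0.375748
P(M+4) = 3 × 0.5010^1 × 0.4990^2 = 0.374249
P(M+6) = 0.4990^3 = 0.124251
The M+2 peak is largest (0.375748); scaling to 100 gives 33.5 : 100.0 : 99.6 : 33.1.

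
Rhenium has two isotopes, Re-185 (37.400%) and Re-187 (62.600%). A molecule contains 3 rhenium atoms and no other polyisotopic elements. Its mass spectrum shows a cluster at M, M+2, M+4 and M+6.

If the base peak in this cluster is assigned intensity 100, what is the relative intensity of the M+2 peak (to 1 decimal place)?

(0.37400 + 0.62600)^3 gives M 0.0523, M+2 0.2627, M+4 0.4397, M+6 0.2453; the largest is M+4.
P(M+4) = C(3,2) × 0.37400^1 × 0.62600^2 = 3 × 0.3740 × 0.391876 = 0.439685 (base)
P(M+2) = C(3,1) × 0.37400^2 × 0.62600^1 = 3 × 0.139876 × 0.6260 = 0.262687
Relative intensity = 0.262687 / 0.439685 × 100 = 59.7

59.7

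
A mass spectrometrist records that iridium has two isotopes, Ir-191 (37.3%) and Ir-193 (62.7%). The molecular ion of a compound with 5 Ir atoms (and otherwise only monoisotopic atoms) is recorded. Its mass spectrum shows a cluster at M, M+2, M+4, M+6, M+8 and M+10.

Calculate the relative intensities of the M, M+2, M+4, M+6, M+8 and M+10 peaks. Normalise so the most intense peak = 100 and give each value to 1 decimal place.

Expanding (0.373 + 0.627)^5:
P(M) = 0.373^5 = 0.007220
P(M+2) = 5 × 0.373^4 × 0.627^1 = 0.060684
P(M+4) = 10 × 0.373^3 × 0.627^2 = 0.204015
P(M+6) = 10 × 0.373^2 × 0.627^3 = 0.342942
P(M+8) = 5 × 0.373^1 × 0.627^4 = 0.288237
P(M+10) = 0.627^5 = 0.096903
The M+6 peak is largest (0.342942); scaling to 100 gives 2.1 : 17.7 : 59.5 : 100.0 : 84.0 : 28.3.

2.1 : 17.7 : 59.5 : 100.0 : 84.0 : 28.3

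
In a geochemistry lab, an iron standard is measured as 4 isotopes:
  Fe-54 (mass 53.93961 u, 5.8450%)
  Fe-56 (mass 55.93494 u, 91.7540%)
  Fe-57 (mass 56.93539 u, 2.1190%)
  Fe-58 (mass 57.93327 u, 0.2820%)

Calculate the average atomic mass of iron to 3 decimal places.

55.845 u

Average mass = Σ (abundance × isotope mass) = 0.058450 × 53.93961 + 0.917540 × 55.93494 + 0.021190 × 56.93539 + 0.002820 × 57.93327
= 3.152770 + 51.322545 + 1.206461 + 0.163372 = 55.845148 u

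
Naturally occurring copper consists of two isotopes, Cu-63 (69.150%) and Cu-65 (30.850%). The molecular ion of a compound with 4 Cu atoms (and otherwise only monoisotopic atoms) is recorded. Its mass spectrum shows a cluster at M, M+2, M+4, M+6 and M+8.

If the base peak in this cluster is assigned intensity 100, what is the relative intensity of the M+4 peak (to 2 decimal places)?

(0.69150 + 0.30850)^4 gives M 0.2286, M+2 0.4080, M+4 0.2731, M+6 0.0812, M+8 0.0091; the largest is M+2.
P(M+2) = C(4,1) × 0.69150^3 × 0.30850^1 = 4 × 0.33065611 × 0.3085 = 0.408030 (base)
P(M+4) = C(4,2) × 0.69150^2 × 0.30850^2 = 6 × 0.47817225 × 0.09517225 = 0.273052
Relative intensity = 0.273052 / 0.408030 × 100 = 66.92

66.92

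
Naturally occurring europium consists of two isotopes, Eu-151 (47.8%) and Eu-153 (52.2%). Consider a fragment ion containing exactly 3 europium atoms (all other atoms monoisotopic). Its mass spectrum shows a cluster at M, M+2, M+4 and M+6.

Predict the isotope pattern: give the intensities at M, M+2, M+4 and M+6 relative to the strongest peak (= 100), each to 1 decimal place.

28.0 : 91.6 : 100.0 : 36.4

The 3 Eu atoms are independent, so intensities follow the terms of (0.478 + 0.522)^3.
P(M) = 0.478^3 = 0.109215
P(M+2) = 3 × 0.478^2 × 0.522^1 = 0.357806
P(M+4) = 3 × 0.478^1 × 0.522^2 = 0.390742
P(M+6) = 0.522^3 = 0.142237
The M+4 peak is largest (0.390742); scaling to 100 gives 28.0 : 91.6 : 100.0 : 36.4.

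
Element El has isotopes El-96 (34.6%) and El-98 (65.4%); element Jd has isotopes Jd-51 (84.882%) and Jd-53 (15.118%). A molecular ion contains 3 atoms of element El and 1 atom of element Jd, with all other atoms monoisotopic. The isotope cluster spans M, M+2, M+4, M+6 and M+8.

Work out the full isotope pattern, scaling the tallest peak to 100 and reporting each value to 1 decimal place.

Element El pattern (n=3): 0.04142174 : 0.23488279 : 0.44396921 : 0.27972626
Element Jd pattern (n=1): 0.84882 : 0.15118
Convolve the two distributions (both contribute in 2-u steps):
  M: 0.04142174×0.84882 = 0.035160
  M+2: 0.04142174×0.15118 + 0.23488279×0.84882 = 0.205635
  M+4: 0.23488279×0.15118 + 0.44396921×0.84882 = 0.412360
  M+6: 0.44396921×0.15118 + 0.27972626×0.84882 = 0.304557
  M+8: 0.27972626×0.15118 = 0.042289
Scale to base peak (0.412360) = 100: 8.5 : 49.9 : 100.0 : 73.9 : 10.3

8.5 : 49.9 : 100.0 : 73.9 : 10.3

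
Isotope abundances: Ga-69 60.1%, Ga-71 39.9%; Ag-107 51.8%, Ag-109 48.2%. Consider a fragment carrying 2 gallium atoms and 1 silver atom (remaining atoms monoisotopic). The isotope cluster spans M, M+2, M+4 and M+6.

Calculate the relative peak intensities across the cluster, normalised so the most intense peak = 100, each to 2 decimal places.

Gallium pattern (n=2): 0.361201 : 0.479598 : 0.159201
Silver pattern (n=1): 0.5180 : 0.4820
Convolve the two distributions (both contribute in 2-u steps):
  M: 0.361201×0.5180 = 0.187102
  M+2: 0.361201×0.4820 + 0.479598×0.5180 = 0.422531
  M+4: 0.479598×0.4820 + 0.159201×0.5180 = 0.313632
  M+6: 0.159201×0.4820 = 0.076735
Scale to base peak (0.422531) = 100: 44.28 : 100.00 : 74.23 : 18.16

44.28 : 100.00 : 74.23 : 18.16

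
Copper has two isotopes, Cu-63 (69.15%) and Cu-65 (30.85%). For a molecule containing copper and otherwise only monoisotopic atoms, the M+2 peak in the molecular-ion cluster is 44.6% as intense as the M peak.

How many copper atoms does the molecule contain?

1

The M+2/M ratio from n Cu atoms is n · q/p = n · 0.3085/0.6915.
n = 0.446 × 0.6915/0.3085 = 1.00 ≈ 1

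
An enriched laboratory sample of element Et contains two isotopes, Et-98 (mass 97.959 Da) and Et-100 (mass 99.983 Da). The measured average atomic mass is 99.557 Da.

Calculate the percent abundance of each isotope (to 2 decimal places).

Et-98: 21.05%, Et-100: 78.95%

With x = fraction of Et-98 (so Et-100 is 1 − x):
97.959·x + 99.983·(1 − x) = 99.557
(97.959 − 99.983)·x = 99.557 − 99.983
x = -0.426 / -2.024 = 0.21047 → 21.05% Et-98, 78.95% Et-100.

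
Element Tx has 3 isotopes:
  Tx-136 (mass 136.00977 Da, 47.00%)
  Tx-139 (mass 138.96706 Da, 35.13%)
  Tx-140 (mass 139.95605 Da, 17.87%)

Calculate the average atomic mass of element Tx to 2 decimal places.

The abundance-weighted mean is 0.4700 × 136.00977 + 0.3513 × 138.96706 + 0.1787 × 139.95605
= 63.924592 + 48.819128 + 25.010146 = 137.753866 Da

137.75 Da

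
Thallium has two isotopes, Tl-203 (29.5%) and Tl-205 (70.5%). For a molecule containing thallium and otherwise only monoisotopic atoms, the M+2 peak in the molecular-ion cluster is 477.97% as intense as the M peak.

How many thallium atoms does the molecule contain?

The M+2/M ratio from n Tl atoms is n · q/p = n · 0.705/0.295.
n = 4.7797 × 0.295/0.705 = 2.00 ≈ 2

2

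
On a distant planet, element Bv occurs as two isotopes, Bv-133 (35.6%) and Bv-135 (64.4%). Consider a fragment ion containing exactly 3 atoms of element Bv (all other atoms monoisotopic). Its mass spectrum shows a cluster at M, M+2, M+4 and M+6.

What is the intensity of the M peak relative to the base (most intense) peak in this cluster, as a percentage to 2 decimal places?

10.19%

Binomial terms of (0.356 + 0.644)^3: M 0.0451, M+2 0.2449, M+4 0.4429, M+6 0.2671 → M+4 is the base peak.
P(M+4) = C(3,2) × 0.356^1 × 0.644^2 = 3 × 0.3560 × 0.414736 = 0.442938 (base)
P(M) = C(3,0) × 0.356^3 × 0.644^0 = 1 × 0.04511802 × 1.0000 = 0.045118
Relative intensity = 0.045118 / 0.442938 × 100 = 10.19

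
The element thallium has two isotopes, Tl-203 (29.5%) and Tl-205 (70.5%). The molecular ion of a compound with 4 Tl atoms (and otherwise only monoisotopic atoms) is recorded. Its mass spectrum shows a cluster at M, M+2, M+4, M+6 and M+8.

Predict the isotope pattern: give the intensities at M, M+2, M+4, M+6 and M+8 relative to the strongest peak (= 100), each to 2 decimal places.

Each Tl atom is independently Tl-203 (p = 0.295) or Tl-205 (q = 0.705); the cluster is the binomial expansion (p + q)^4.
P(M) = 0.295^4 = 0.007573
P(M+2) = 4 × 0.295^3 × 0.705^1 = 0.072396
P(M+4) = 6 × 0.295^2 × 0.705^2 = 0.259522
P(M+6) = 4 × 0.295^1 × 0.705^3 = 0.413475
P(M+8) = 0.705^4 = 0.247034
The M+6 peak is largest (0.413475); scaling to 100 gives 1.83 : 17.51 : 62.77 : 100.00 : 59.75.

1.83 : 17.51 : 62.77 : 100.00 : 59.75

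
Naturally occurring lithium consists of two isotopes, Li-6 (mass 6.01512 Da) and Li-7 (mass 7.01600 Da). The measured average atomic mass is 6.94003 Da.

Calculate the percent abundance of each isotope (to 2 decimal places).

Writing the weighted mean with unknown fraction x of Li-6:
6.01512·x + 7.01600·(1 − x) = 6.94003
(6.01512 − 7.01600)·x = 6.94003 − 7.01600
x = -0.07597 / -1.00088 = 0.07590 → 7.59% Li-6, 92.41% Li-7.

Li-6: 7.59%, Li-7: 92.41%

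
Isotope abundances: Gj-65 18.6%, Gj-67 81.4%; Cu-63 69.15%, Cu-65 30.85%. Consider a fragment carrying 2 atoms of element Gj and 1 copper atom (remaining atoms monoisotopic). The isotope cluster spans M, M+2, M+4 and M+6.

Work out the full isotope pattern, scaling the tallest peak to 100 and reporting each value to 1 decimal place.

4.3 : 39.9 : 100.0 : 37.1

Element Gj pattern (n=2): 0.034596 : 0.302808 : 0.662596
Copper pattern (n=1): 0.6915 : 0.3085
Convolve the two distributions (both contribute in 2-u steps):
  M: 0.034596×0.6915 = 0.023923
  M+2: 0.034596×0.3085 + 0.302808×0.6915 = 0.220065
  M+4: 0.302808×0.3085 + 0.662596×0.6915 = 0.551601
  M+6: 0.662596×0.3085 = 0.204411
Scale to base peak (0.551601) = 100: 4.3 : 39.9 : 100.0 : 37.1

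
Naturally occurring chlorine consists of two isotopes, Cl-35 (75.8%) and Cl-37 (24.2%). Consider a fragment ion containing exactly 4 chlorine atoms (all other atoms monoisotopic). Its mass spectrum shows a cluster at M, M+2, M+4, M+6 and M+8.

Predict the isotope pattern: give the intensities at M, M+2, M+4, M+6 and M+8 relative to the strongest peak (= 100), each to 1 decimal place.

Each Cl atom is independently Cl-35 (p = 0.758) or Cl-37 (q = 0.242); the cluster is the binomial expansion (p + q)^4.
P(M) = 0.758^4 = 0.330124
P(M+2) = 4 × 0.758^3 × 0.242^1 = 0.421583
P(M+4) = 6 × 0.758^2 × 0.242^2 = 0.201893
P(M+6) = 4 × 0.758^1 × 0.242^3 = 0.042971
P(M+8) = 0.242^4 = 0.003430
The M+2 peak is largest (0.421583); scaling to 100 gives 78.3 : 100.0 : 47.9 : 10.2 : 0.8.

78.3 : 100.0 : 47.9 : 10.2 : 0.8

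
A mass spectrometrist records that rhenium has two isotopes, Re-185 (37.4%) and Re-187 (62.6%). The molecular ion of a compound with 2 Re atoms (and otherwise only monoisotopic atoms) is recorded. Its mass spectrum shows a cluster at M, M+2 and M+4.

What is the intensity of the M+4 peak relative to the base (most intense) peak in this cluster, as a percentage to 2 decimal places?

Term probabilities: M 0.1399, M+2 0.4682, M+4 0.3919. Base peak = M+2.
P(M+2) = C(2,1) × 0.374^1 × 0.626^1 = 2 × 0.3740 × 0.6260 = 0.468248 (base)
P(M+4) = C(2,2) × 0.374^0 × 0.626^2 = 1 × 1.0000 × 0.391876 = 0.391876
Relative intensity = 0.391876 / 0.468248 × 100 = 83.69

83.69%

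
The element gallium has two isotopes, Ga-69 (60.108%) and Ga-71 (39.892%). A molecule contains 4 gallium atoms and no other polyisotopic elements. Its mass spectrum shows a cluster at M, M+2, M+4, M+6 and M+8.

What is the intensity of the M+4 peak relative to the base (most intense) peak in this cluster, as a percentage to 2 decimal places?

Term probabilities: M 0.1305, M+2 0.3465, M+4 0.3450, M+6 0.1526, M+8 0.0253. Base peak = M+2.
P(M+2) = C(4,1) × 0.60108^3 × 0.39892^1 = 4 × 0.2171685 × 0.39892 = 0.346531 (base)
P(M+4) = C(4,2) × 0.60108^2 × 0.39892^2 = 6 × 0.36129717 × 0.15913717 = 0.344975
Relative intensity = 0.344975 / 0.346531 × 100 = 99.55

99.55%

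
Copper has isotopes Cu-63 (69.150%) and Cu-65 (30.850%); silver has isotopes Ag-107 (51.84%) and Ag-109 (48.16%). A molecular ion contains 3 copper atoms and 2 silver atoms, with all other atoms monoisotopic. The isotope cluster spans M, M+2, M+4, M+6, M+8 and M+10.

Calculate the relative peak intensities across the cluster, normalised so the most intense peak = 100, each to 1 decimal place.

25.3 : 81.0 : 100.0 : 59.6 : 17.2 : 1.9

Copper pattern (n=3): 0.33065611 : 0.44254842 : 0.19743483 : 0.02936064
Silver pattern (n=2): 0.26873856 : 0.49932288 : 0.23193856
Convolve the two distributions (both contribute in 2-u steps):
  M: 0.33065611×0.26873856 = 0.088860
  M+2: 0.33065611×0.49932288 + 0.44254842×0.26873856 = 0.284034
  M+4: 0.33065611×0.23193856 + 0.44254842×0.49932288 + 0.19743483×0.26873856 = 0.350725
  M+6: 0.44254842×0.23193856 + 0.19743483×0.49932288 + 0.02936064×0.26873856 = 0.209118
  M+8: 0.19743483×0.23193856 + 0.02936064×0.49932288 = 0.060453
  M+10: 0.02936064×0.23193856 = 0.006810
Scale to base peak (0.350725) = 100: 25.3 : 81.0 : 100.0 : 59.6 : 17.2 : 1.9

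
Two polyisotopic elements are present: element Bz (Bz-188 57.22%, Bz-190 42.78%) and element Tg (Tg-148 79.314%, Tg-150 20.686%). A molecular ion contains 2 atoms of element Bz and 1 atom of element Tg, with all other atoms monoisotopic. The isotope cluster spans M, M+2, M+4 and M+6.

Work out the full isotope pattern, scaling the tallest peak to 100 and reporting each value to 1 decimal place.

Element Bz pattern (n=2): 0.32741284 : 0.48957432 : 0.18301284
Element Tg pattern (n=1): 0.79314 : 0.20686
Convolve the two distributions (both contribute in 2-u steps):
  M: 0.32741284×0.79314 = 0.259684
  M+2: 0.32741284×0.20686 + 0.48957432×0.79314 = 0.456030
  M+4: 0.48957432×0.20686 + 0.18301284×0.79314 = 0.246428
  M+6: 0.18301284×0.20686 = 0.037858
Scale to base peak (0.456030) = 100: 56.9 : 100.0 : 54.0 : 8.3

56.9 : 100.0 : 54.0 : 8.3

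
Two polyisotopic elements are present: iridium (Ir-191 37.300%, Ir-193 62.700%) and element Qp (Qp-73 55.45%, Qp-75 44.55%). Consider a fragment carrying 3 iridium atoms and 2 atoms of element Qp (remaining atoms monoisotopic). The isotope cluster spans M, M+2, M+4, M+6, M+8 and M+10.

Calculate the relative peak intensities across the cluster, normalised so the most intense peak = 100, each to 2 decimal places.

Iridium pattern (n=3): 0.05189512 : 0.26170165 : 0.43991135 : 0.24649188
Element Qp pattern (n=2): 0.30747025 : 0.4940595 : 0.19847025
Convolve the two distributions (both contribute in 2-u steps):
  M: 0.05189512×0.30747025 = 0.015956
  M+2: 0.05189512×0.4940595 + 0.26170165×0.30747025 = 0.106105
  M+4: 0.05189512×0.19847025 + 0.26170165×0.4940595 + 0.43991135×0.30747025 = 0.274855
  M+6: 0.26170165×0.19847025 + 0.43991135×0.4940595 + 0.24649188×0.30747025 = 0.345071
  M+8: 0.43991135×0.19847025 + 0.24649188×0.4940595 = 0.209091
  M+10: 0.24649188×0.19847025 = 0.048921
Scale to base peak (0.345071) = 100: 4.62 : 30.75 : 79.65 : 100.00 : 60.59 : 14.18

4.62 : 30.75 : 79.65 : 100.00 : 60.59 : 14.18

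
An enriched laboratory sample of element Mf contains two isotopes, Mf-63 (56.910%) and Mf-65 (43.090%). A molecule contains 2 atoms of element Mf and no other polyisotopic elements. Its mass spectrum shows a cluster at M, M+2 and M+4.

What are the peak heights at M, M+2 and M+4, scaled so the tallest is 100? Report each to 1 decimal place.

Each Mf atom is independently Mf-63 (p = 0.56910) or Mf-65 (q = 0.43090); the cluster is the binomial expansion (p + q)^2.
P(M) = 0.56910^2 = 0.323875
P(M+2) = 2 × 0.56910^1 × 0.43090^1 = 0.490450
P(M+4) = 0.43090^2 = 0.185675
The M+2 peak is largest (0.490450); scaling to 100 gives 66.0 : 100.0 : 37.9.

66.0 : 100.0 : 37.9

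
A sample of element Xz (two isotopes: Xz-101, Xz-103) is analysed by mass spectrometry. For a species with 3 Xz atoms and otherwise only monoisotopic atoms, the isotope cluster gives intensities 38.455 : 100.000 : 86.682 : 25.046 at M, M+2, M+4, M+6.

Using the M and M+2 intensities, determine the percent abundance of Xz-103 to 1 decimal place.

46.4%

If p is the fraction of Xz that is Xz-101, then I(M+2)/I(M) = [C(3,1)·p^2·(1−p)] / p^3 = 3·(1−p)/p = 100.000/38.455 = 2.6004
(1−p)/p = 2.6004/3 = 0.8668  ⇒  p = 1/(1 + 0.8668) = 0.5357
Xz-101: 53.6%, Xz-103: 46.4%.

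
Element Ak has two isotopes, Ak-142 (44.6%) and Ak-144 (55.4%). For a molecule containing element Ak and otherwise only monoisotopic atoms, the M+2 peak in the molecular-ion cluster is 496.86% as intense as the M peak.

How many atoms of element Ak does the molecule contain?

4

For n independent Ak atoms, I(M+2)/I(M) = n · (abundance Ak-144) / (abundance Ak-142) = n · 0.554/0.446.
n = 4.9686 × 0.446/0.554 = 4.00 ≈ 4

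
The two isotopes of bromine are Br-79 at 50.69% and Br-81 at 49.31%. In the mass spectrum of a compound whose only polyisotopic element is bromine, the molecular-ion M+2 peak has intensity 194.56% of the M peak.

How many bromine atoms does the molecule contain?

2

The M+2/M ratio from n Br atoms is n · q/p = n · 0.4931/0.5069.
n = 1.9456 × 0.5069/0.4931 = 2.00 ≈ 2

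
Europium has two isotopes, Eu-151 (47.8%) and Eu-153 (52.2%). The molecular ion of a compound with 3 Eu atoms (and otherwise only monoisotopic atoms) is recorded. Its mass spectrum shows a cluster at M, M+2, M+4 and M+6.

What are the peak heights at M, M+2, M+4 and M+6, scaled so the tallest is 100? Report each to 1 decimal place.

28.0 : 91.6 : 100.0 : 36.4

Each Eu atom is independently Eu-151 (p = 0.478) or Eu-153 (q = 0.522); the cluster is the binomial expansion (p + q)^3.
P(M) = 0.478^3 = 0.109215
P(M+2) = 3 × 0.478^2 × 0.522^1 = 0.357806
P(M+4) = 3 × 0.478^1 × 0.522^2 = 0.390742
P(M+6) = 0.522^3 = 0.142237
The M+4 peak is largest (0.390742); scaling to 100 gives 28.0 : 91.6 : 100.0 : 36.4.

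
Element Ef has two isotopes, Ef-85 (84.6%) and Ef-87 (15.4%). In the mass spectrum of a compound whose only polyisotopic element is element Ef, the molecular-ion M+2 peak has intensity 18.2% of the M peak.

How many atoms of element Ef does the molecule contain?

The M+2/M ratio from n Ef atoms is n · q/p = n · 0.154/0.846.
n = 0.182 × 0.846/0.154 = 1.00 ≈ 1

1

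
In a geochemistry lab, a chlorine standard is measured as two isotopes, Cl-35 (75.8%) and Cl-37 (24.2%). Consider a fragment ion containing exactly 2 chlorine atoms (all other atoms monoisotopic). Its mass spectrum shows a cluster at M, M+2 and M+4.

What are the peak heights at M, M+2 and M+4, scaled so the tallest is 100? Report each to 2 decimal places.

100.00 : 63.85 : 10.19

Expanding (0.758 + 0.242)^2:
P(M) = 0.758^2 = 0.574564
P(M+2) = 2 × 0.758^1 × 0.242^1 = 0.366872
P(M+4) = 0.242^2 = 0.058564
The M peak is largest (0.574564); scaling to 100 gives 100.00 : 63.85 : 10.19.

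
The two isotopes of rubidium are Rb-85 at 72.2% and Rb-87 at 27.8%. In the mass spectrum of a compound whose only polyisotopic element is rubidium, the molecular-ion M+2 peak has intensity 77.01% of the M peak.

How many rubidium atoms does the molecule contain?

2

The M+2/M ratio from n Rb atoms is n · q/p = n · 0.278/0.722.
n = 0.7701 × 0.722/0.278 = 2.00 ≈ 2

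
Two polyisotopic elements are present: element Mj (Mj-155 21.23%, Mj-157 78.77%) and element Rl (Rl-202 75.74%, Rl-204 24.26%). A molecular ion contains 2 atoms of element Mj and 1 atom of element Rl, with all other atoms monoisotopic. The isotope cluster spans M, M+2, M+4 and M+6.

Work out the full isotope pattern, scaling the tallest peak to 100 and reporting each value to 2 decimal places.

Element Mj pattern (n=2): 0.04507129 : 0.33445742 : 0.62047129
Element Rl pattern (n=1): 0.7574 : 0.2426
Convolve the two distributions (both contribute in 2-u steps):
  M: 0.04507129×0.7574 = 0.034137
  M+2: 0.04507129×0.2426 + 0.33445742×0.7574 = 0.264252
  M+4: 0.33445742×0.2426 + 0.62047129×0.7574 = 0.551084
  M+6: 0.62047129×0.2426 = 0.150526
Scale to base peak (0.551084) = 100: 6.19 : 47.95 : 100.00 : 27.31

6.19 : 47.95 : 100.00 : 27.31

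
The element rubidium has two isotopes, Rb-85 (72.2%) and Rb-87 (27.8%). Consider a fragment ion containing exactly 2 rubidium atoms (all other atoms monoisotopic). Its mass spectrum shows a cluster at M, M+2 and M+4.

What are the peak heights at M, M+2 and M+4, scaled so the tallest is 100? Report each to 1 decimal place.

Expanding (0.722 + 0.278)^2:
P(M) = 0.722^2 = 0.521284
P(M+2) = 2 × 0.722^1 × 0.278^1 = 0.401432
P(M+4) = 0.278^2 = 0.077284
The M peak is largest (0.521284); scaling to 100 gives 100.0 : 77.0 : 14.8.

100.0 : 77.0 : 14.8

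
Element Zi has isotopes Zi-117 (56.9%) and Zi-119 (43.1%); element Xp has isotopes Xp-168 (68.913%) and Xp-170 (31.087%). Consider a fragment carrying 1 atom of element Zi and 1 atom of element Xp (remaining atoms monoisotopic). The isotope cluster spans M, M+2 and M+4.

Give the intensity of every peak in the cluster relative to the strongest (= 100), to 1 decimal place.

82.7 : 100.0 : 28.3

Element Zi pattern (n=1): 0.5690 : 0.4310
Element Xp pattern (n=1): 0.68913 : 0.31087
Convolve the two distributions (both contribute in 2-u steps):
  M: 0.5690×0.68913 = 0.392115
  M+2: 0.5690×0.31087 + 0.4310×0.68913 = 0.473900
  M+4: 0.4310×0.31087 = 0.133985
Scale to base peak (0.473900) = 100: 82.7 : 100.0 : 28.3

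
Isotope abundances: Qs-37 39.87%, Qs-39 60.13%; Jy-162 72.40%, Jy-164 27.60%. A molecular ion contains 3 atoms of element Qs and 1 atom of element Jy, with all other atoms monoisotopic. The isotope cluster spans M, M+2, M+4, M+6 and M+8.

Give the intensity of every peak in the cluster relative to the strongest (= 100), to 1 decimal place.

11.7 : 57.4 : 100.0 : 70.6 : 15.3

Element Qs pattern (n=3): 0.06337803 : 0.28675099 : 0.43246394 : 0.21740704
Element Jy pattern (n=1): 0.7240 : 0.2760
Convolve the two distributions (both contribute in 2-u steps):
  M: 0.06337803×0.7240 = 0.045886
  M+2: 0.06337803×0.2760 + 0.28675099×0.7240 = 0.225100
  M+4: 0.28675099×0.2760 + 0.43246394×0.7240 = 0.392247
  M+6: 0.43246394×0.2760 + 0.21740704×0.7240 = 0.276763
  M+8: 0.21740704×0.2760 = 0.060004
Scale to base peak (0.392247) = 100: 11.7 : 57.4 : 100.0 : 70.6 : 15.3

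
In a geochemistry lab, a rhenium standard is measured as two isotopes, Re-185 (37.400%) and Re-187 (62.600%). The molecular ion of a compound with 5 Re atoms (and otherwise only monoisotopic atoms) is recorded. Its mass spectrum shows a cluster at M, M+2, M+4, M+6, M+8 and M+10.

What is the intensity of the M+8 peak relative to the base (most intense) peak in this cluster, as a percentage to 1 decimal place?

(0.37400 + 0.62600)^5 gives M 0.0073, M+2 0.0612, M+4 0.2050, M+6 0.3431, M+8 0.2872, M+10 0.0961; the largest is M+6.
P(M+6) = C(5,3) × 0.37400^2 × 0.62600^3 = 10 × 0.139876 × 0.24531438 = 0.343136 (base)
P(M+8) = C(5,4) × 0.37400^1 × 0.62600^4 = 5 × 0.3740 × 0.1535668 = 0.287170
Relative intensity = 0.287170 / 0.343136 × 100 = 83.7

83.7%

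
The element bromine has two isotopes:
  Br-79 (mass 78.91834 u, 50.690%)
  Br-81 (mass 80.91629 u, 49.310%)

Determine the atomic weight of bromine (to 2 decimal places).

Weight each isotope mass by its fractional abundance: 0.50690 × 78.91834 + 0.49310 × 80.91629
= 40.003707 + 39.899823 = 79.903530 u

79.90 u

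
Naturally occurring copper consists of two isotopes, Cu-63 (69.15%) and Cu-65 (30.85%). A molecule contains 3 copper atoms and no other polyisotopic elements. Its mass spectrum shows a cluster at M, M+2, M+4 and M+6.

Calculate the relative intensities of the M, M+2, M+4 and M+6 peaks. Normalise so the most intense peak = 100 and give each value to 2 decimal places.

74.72 : 100.00 : 44.61 : 6.63

Each Cu atom is independently Cu-63 (p = 0.6915) or Cu-65 (q = 0.3085); the cluster is the binomial expansion (p + q)^3.
P(M) = 0.6915^3 = 0.330656
P(M+2) = 3 × 0.6915^2 × 0.3085^1 = 0.442548
P(M+4) = 3 × 0.6915^1 × 0.3085^2 = 0.197435
P(M+6) = 0.3085^3 = 0.029361
The M+2 peak is largest (0.442548); scaling to 100 gives 74.72 : 100.00 : 44.61 : 6.63.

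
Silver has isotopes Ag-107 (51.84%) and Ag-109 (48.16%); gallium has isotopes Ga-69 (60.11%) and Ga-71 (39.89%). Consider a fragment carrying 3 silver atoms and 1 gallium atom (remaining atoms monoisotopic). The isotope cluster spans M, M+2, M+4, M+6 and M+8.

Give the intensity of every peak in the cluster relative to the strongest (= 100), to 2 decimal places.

Silver pattern (n=3): 0.13931407 : 0.38827347 : 0.36071085 : 0.11170161
Gallium pattern (n=1): 0.6011 : 0.3989
Convolve the two distributions (both contribute in 2-u steps):
  M: 0.13931407×0.6011 = 0.083742
  M+2: 0.13931407×0.3989 + 0.38827347×0.6011 = 0.288964
  M+4: 0.38827347×0.3989 + 0.36071085×0.6011 = 0.371706
  M+6: 0.36071085×0.3989 + 0.11170161×0.6011 = 0.211031
  M+8: 0.11170161×0.3989 = 0.044558
Scale to base peak (0.371706) = 100: 22.53 : 77.74 : 100.00 : 56.77 : 11.99

22.53 : 77.74 : 100.00 : 56.77 : 11.99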